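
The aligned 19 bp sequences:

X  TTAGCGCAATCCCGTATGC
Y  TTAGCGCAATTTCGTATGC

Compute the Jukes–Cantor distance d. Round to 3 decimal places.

0.113

The sequences differ at 2 of 19 sites (11, 12), so p = 2/19 ≈ 0.105263.
d = −(3/4) ln(1 − 4p/3) = −0.75 ln(1 − 0.140351) = −0.75 ln(0.859649)
  = −0.75 × (-0.151231) = 0.113423 substitutions/site.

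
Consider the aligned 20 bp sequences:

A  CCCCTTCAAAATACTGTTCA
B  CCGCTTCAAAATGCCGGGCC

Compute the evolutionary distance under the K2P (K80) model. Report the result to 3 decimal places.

0.383

Of 20 sites, 2 differences are transitions and 4 are transversions, so P = 2/20 = 0.1 and Q = 4/20 = 0.2.
Under the Kimura two-parameter model, d = −½ ln(1 − 2P − Q) − ¼ ln(1 − 2Q).
1 − 2P − Q = 0.6, giving −½ ln(0.6) = 0.255413.
1 − 2Q = 0.6, giving −¼ ln(0.6) = 0.127706.
d = 0.255413 + 0.127706 = 0.383119.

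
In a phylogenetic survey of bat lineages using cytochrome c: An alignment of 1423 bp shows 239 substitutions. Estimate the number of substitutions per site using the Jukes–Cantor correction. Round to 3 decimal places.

0.190

p = 239/1423 ≈ 0.167955.
d = −(3/4) ln(1 − 4p/3) = −0.75 ln(1 − 0.22394) = −0.75 ln(0.77606)
  = −0.75 × (-0.253525) = 0.190144 substitutions/site.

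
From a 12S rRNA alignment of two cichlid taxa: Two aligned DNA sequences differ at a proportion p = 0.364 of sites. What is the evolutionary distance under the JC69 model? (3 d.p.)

d = −(3/4) ln(1 − 4p/3) = −0.75 ln(1 − 0.485333) = −0.75 ln(0.514667)
  = −0.75 × (-0.664235) = 0.498176 substitutions/site.

0.498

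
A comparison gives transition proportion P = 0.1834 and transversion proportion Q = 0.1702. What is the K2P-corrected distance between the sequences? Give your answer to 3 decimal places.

0.489

Under the Kimura two-parameter model, d = −½ ln(1 − 2P − Q) − ¼ ln(1 − 2Q).
1 − 2P − Q = 0.463, giving −½ ln(0.463) = 0.385014.
1 − 2Q = 0.6596, giving −¼ ln(0.6596) = 0.104030.
d = 0.385014 + 0.104030 = 0.489044.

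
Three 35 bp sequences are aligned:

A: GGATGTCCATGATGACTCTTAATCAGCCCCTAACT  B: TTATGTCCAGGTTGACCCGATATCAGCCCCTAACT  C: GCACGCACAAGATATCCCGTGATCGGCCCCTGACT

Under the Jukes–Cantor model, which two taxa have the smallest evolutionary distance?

A and B

A–B: 8/35 differ, p = 0.229, d = 0.273.
A–C: 12/35 differ, p = 0.343, d = 0.458.
B–C: 13/35 differ, p = 0.371, d = 0.513.
The smallest distance is between A and B.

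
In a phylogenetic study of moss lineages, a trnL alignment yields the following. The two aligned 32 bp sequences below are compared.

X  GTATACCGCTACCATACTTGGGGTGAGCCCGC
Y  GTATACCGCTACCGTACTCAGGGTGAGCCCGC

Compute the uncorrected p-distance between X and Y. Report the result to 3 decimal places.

The sequences differ at 3 of 32 positions (sites 14, 19, 20).
p = 3/32 = 0.09375 ≈ 0.094 (to 3 d.p.).

0.094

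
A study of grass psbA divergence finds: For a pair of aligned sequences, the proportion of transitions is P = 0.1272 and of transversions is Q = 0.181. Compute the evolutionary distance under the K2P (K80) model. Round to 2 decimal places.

0.40

Under the Kimura two-parameter model, d = −½ ln(1 − 2P − Q) − ¼ ln(1 − 2Q).
1 − 2P − Q = 0.5646, giving −½ ln(0.5646) = 0.285819.
1 − 2Q = 0.638, giving −¼ ln(0.638) = 0.112354.
d = 0.285819 + 0.112354 = 0.398173.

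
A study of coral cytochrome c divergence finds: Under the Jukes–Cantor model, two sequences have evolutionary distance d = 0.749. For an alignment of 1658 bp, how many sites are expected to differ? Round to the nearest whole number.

785

Invert JC69: p = (3/4)(1 − e^(−4d/3)) = 0.75 × (1 − e^(-0.998667)) = 0.75 × (1 − 0.368370) = 0.473723.
Expected differing sites = pL ≈ 0.473723 × 1658 = 785.432734 ≈ 785.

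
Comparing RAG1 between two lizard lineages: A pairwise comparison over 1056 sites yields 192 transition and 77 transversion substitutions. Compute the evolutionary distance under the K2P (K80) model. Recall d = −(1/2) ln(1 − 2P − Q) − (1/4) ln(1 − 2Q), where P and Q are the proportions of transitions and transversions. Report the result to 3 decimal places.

P = 192/1056 ≈ 0.181818 and Q = 77/1056 ≈ 0.072917.
Under the Kimura two-parameter model, d = −½ ln(1 − 2P − Q) − ¼ ln(1 − 2Q).
1 − 2P − Q = 0.563447, giving −½ ln(0.563447) = 0.286841.
1 − 2Q = 0.854166, giving −¼ ln(0.854166) = 0.039407.
d = 0.286841 + 0.039407 = 0.326248.

0.326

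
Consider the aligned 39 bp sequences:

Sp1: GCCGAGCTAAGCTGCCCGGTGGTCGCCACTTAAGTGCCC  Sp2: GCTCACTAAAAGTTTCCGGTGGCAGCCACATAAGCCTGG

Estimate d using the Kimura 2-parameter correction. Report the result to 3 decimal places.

Of 39 sites, 7 differences are transitions and 10 are transversions, so P = 7/39 ≈ 0.179487 and Q = 10/39 ≈ 0.25641.
Under the Kimura two-parameter model, d = −½ ln(1 − 2P − Q) − ¼ ln(1 − 2Q).
1 − 2P − Q = 0.384616, giving −½ ln(0.384616) = 0.477755.
1 − 2Q = 0.48718, giving −¼ ln(0.48718) = 0.179780.
d = 0.477755 + 0.179780 = 0.657535.

0.658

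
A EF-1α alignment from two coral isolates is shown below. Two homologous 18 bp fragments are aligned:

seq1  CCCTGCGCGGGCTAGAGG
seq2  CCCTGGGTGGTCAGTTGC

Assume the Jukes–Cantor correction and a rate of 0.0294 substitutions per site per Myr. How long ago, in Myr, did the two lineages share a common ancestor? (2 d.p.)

The sequences differ at 8 of 18 sites (6, 8, 11, 13, 14, 15, 16, 18), so p = 8/18 ≈ 0.444444.
d = −(3/4) ln(1 − 4p/3) = −0.75 ln(1 − 0.592592) = −0.75 ln(0.407408)
  = −0.75 × (-0.897940) = 0.673455 substitutions/site.
Under a molecular clock d = 2μt, so t = d/(2μ) = 0.673455 / (2 × 0.0294) = 11.45 Myr.

11.45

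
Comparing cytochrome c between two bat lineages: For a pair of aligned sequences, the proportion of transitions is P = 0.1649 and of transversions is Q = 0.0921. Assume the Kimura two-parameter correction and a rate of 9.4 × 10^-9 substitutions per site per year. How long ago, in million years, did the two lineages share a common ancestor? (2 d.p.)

Under the Kimura two-parameter model, d = −½ ln(1 − 2P − Q) − ¼ ln(1 − 2Q).
1 − 2P − Q = 0.5781, giving −½ ln(0.5781) = 0.274004.
1 − 2Q = 0.8158, giving −¼ ln(0.8158) = 0.050897.
d = 0.274004 + 0.050897 = 0.324901.
Under a molecular clock d = 2μt, so t = d/(2μ) = 0.324901 / (2 × 9.4 × 10^-9) = 17.28 million years.

17.28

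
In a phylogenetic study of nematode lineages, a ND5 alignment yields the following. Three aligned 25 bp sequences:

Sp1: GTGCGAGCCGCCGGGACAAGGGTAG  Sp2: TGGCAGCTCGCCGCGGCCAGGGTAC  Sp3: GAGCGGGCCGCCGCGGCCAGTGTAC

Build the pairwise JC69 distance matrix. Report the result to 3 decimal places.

Sp1–Sp2: 10/25 sites differ → p = 0.4, d = −0.75 ln(1 − 0.533333) = 0.571605 ≈ 0.572.
Sp1–Sp3: 7/25 sites differ → p = 0.28, d = −0.75 ln(1 − 0.373333) = 0.350505 ≈ 0.351.
Sp2–Sp3: 6/25 sites differ → p = 0.24, d = −0.75 ln(1 − 0.32) = 0.289247 ≈ 0.289.

d(Sp1,Sp2) = 0.572, d(Sp1,Sp3) = 0.351, d(Sp2,Sp3) = 0.289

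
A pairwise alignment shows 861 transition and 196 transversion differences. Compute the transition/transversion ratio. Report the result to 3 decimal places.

R = 861/196 = 4.392857… ≈ 4.393 (to 3 d.p.).

4.393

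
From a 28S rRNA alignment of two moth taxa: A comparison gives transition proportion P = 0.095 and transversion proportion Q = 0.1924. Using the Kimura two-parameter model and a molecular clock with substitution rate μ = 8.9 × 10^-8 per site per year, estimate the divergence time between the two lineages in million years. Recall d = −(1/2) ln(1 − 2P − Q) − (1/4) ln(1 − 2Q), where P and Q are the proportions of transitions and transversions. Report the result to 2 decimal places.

Under the Kimura two-parameter model, d = −½ ln(1 − 2P − Q) − ¼ ln(1 − 2Q).
1 − 2P − Q = 0.6176, giving −½ ln(0.6176) = 0.240957.
1 − 2Q = 0.6152, giving −¼ ln(0.6152) = 0.121452.
d = 0.240957 + 0.121452 = 0.362409.
Under a molecular clock d = 2μt, so t = d/(2μ) = 0.362409 / (2 × 8.9 × 10^-8) = 2.04 million years.

2.04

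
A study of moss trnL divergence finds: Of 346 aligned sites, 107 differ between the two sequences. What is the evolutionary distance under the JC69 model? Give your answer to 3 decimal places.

p = 107/346 ≈ 0.309249.
d = −(3/4) ln(1 − 4p/3) = −0.75 ln(1 − 0.412332) = −0.75 ln(0.587668)
  = −0.75 × (-0.531593) = 0.398695 substitutions/site.

0.399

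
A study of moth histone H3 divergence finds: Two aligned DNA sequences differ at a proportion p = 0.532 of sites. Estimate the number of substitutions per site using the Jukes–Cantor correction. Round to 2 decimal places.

0.93

d = −(3/4) ln(1 − 4p/3) = −0.75 ln(1 − 0.709333) = −0.75 ln(0.290667)
  = −0.75 × (-1.235577) = 0.926683 substitutions/site.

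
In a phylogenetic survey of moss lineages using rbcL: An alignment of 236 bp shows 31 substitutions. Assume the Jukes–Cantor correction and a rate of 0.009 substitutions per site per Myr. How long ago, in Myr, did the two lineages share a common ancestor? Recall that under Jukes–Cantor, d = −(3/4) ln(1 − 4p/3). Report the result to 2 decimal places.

8.02

p = 31/236 ≈ 0.131356.
d = −(3/4) ln(1 − 4p/3) = −0.75 ln(1 − 0.175141) = −0.75 ln(0.824859)
  = −0.75 × (-0.192543) = 0.144407 substitutions/site.
Under a molecular clock d = 2μt, so t = d/(2μ) = 0.144407 / (2 × 0.009) = 8.02 Myr.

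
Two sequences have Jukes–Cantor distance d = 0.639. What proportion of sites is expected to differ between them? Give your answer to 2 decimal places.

0.43

p = (3/4)(1 − e^(−4d/3)) = 0.75 × (1 − e^(-0.852)) = 0.75 × (1 − 0.426561) = 0.430079.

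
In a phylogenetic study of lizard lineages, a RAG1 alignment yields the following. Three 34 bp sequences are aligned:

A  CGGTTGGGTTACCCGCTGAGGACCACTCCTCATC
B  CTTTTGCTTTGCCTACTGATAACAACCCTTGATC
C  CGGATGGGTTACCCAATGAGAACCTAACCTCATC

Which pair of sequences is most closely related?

A and C

A–B: 13/34 differ, p = 0.382, d = 0.535.
A–C: 7/34 differ, p = 0.206, d = 0.241.
B–C: 15/34 differ, p = 0.441, d = 0.665.
The smallest distance is between A and C.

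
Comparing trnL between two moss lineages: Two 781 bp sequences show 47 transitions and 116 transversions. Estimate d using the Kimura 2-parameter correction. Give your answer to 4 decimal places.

0.2447

P = 47/781 ≈ 0.060179 and Q = 116/781 ≈ 0.148528.
Under the Kimura two-parameter model, d = −½ ln(1 − 2P − Q) − ¼ ln(1 − 2Q).
1 − 2P − Q = 0.731114, giving −½ ln(0.731114) = 0.156593.
1 − 2Q = 0.702944, giving −¼ ln(0.702944) = 0.088120.
d = 0.156593 + 0.088120 = 0.244713.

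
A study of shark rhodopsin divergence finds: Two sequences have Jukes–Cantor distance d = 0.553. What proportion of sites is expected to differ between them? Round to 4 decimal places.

0.3912

p = (3/4)(1 − e^(−4d/3)) = 0.75 × (1 − e^(-0.737333)) = 0.75 × (1 − 0.478388) = 0.391209.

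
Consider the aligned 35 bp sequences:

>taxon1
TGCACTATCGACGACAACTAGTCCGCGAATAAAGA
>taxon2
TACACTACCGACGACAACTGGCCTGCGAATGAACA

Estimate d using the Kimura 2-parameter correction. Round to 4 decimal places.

Of 35 sites, 6 differences are transitions and 1 are transversions, so P = 6/35 ≈ 0.171429 and Q = 1/35 ≈ 0.028571.
Under the Kimura two-parameter model, d = −½ ln(1 − 2P − Q) − ¼ ln(1 − 2Q).
1 − 2P − Q = 0.628571, giving −½ ln(0.628571) = 0.232153.
1 − 2Q = 0.942858, giving −¼ ln(0.942858) = 0.014710.
d = 0.232153 + 0.014710 = 0.246863.

0.2469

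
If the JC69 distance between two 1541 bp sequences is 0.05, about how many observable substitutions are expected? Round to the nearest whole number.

Invert JC69: p = (3/4)(1 − e^(−4d/3)) = 0.75 × (1 − e^(-0.066667)) = 0.75 × (1 − 0.935507) = 0.048370.
Expected differing sites = pL ≈ 0.048370 × 1541 = 74.53817 ≈ 75.

75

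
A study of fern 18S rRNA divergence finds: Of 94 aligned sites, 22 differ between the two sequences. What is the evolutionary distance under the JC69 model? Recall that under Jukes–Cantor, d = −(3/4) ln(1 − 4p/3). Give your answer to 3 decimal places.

p = 22/94 ≈ 0.234043.
d = −(3/4) ln(1 − 4p/3) = −0.75 ln(1 − 0.312057) = −0.75 ln(0.687943)
  = −0.75 × (-0.374049) = 0.280537 substitutions/site.

0.281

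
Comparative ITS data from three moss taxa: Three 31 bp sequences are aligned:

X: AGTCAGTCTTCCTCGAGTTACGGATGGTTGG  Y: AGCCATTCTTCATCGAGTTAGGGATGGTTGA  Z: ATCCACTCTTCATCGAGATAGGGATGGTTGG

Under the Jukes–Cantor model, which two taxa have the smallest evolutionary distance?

Y and Z

X–Y: 5/31 differ, p = 0.161, d = 0.182.
X–Z: 6/31 differ, p = 0.194, d = 0.224.
Y–Z: 4/31 differ, p = 0.129, d = 0.142.
The smallest distance is between Y and Z.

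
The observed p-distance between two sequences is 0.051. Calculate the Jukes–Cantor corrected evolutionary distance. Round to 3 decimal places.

d = −(3/4) ln(1 − 4p/3) = −0.75 ln(1 − 0.068) = −0.75 ln(0.932)
  = −0.75 × (-0.070422) = 0.052817 substitutions/site.

0.053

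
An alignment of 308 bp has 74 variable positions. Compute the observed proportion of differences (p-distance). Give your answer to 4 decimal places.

p = 74/308 = 0.240259… ≈ 0.2403 (to 4 d.p.).

0.2403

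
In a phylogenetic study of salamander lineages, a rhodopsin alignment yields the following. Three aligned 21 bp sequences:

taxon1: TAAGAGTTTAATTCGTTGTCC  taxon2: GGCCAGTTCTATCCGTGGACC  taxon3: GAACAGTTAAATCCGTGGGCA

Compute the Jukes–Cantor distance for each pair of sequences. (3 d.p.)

d(taxon1,taxon2) = 0.635, d(taxon1,taxon3) = 0.441, d(taxon2,taxon3) = 0.360

taxon1–taxon2: 9/21 sites differ → p ≈ 0.428571, d = −0.75 ln(1 − 0.571428) = 0.635472 ≈ 0.635.
taxon1–taxon3: 7/21 sites differ → p ≈ 0.333333, d = −0.75 ln(1 − 0.444444) = 0.440839 ≈ 0.441.
taxon2–taxon3: 6/21 sites differ → p ≈ 0.285714, d = −0.75 ln(1 − 0.380952) = 0.359679 ≈ 0.360.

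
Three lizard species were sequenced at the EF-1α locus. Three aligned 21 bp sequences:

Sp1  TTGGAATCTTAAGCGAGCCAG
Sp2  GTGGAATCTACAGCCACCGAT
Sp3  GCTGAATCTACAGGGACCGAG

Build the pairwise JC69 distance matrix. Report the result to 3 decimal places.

Sp1–Sp2: 7/21 sites differ → p ≈ 0.333333, d = −0.75 ln(1 − 0.444444) = 0.440839 ≈ 0.441.
Sp1–Sp3: 8/21 sites differ → p ≈ 0.380952, d = −0.75 ln(1 − 0.507936) = 0.531860 ≈ 0.532.
Sp2–Sp3: 5/21 sites differ → p ≈ 0.238095, d = −0.75 ln(1 − 0.31746) = 0.286451 ≈ 0.286.

d(Sp1,Sp2) = 0.441, d(Sp1,Sp3) = 0.532, d(Sp2,Sp3) = 0.286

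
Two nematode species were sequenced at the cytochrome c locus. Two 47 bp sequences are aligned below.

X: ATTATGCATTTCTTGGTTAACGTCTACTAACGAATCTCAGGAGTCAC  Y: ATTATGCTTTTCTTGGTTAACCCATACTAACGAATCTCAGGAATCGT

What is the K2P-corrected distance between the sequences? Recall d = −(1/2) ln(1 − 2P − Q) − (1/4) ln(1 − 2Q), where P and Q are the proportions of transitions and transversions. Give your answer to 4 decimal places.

Of 47 sites, 4 differences are transitions and 3 are transversions, so P = 4/47 ≈ 0.085106 and Q = 3/47 ≈ 0.06383.
Under the Kimura two-parameter model, d = −½ ln(1 − 2P − Q) − ¼ ln(1 − 2Q).
1 − 2P − Q = 0.765958, giving −½ ln(0.765958) = 0.133314.
1 − 2Q = 0.87234, giving −¼ ln(0.87234) = 0.034144.
d = 0.133314 + 0.034144 = 0.167458.

0.1675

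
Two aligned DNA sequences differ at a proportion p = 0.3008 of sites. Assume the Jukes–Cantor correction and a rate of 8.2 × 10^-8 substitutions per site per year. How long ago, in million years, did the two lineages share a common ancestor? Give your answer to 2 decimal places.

2.34

d = −(3/4) ln(1 − 4p/3) = −0.75 ln(1 − 0.401067) = −0.75 ln(0.598933)
  = −0.75 × (-0.512606) = 0.384455 substitutions/site.
Under a molecular clock d = 2μt, so t = d/(2μ) = 0.384455 / (2 × 8.2 × 10^-8) = 2.34 million years.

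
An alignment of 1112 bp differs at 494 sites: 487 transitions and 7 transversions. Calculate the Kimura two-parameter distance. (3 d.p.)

1.073

P = 487/1112 ≈ 0.43795 and Q = 7/1112 ≈ 0.006295.
Under the Kimura two-parameter model, d = −½ ln(1 − 2P − Q) − ¼ ln(1 − 2Q).
1 − 2P − Q = 0.117805, giving −½ ln(0.117805) = 1.069362.
1 − 2Q = 0.98741, giving −¼ ln(0.98741) = 0.003167.
d = 1.069362 + 0.003167 = 1.072529.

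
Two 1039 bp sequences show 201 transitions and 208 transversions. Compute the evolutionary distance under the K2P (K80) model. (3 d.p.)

0.570

P = 201/1039 ≈ 0.193455 and Q = 208/1039 ≈ 0.200192.
Under the Kimura two-parameter model, d = −½ ln(1 − 2P − Q) − ¼ ln(1 − 2Q).
1 − 2P − Q = 0.412898, giving −½ ln(0.412898) = 0.442277.
1 − 2Q = 0.599616, giving −¼ ln(0.599616) = 0.127866.
d = 0.442277 + 0.127866 = 0.570143.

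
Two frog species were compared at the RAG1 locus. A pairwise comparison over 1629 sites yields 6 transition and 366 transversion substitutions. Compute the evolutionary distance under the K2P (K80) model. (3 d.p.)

0.281

P = 6/1629 ≈ 0.003683 and Q = 366/1629 ≈ 0.224678.
Under the Kimura two-parameter model, d = −½ ln(1 − 2P − Q) − ¼ ln(1 − 2Q).
1 − 2P − Q = 0.767956, giving −½ ln(0.767956) = 0.132011.
1 − 2Q = 0.550644, giving −¼ ln(0.550644) = 0.149167.
d = 0.132011 + 0.149167 = 0.281178.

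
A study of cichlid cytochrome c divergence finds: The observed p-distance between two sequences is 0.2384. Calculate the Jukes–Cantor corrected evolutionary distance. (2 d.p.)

d = −(3/4) ln(1 − 4p/3) = −0.75 ln(1 − 0.317867) = −0.75 ln(0.682133)
  = −0.75 × (-0.382531) = 0.286898 substitutions/site.

0.29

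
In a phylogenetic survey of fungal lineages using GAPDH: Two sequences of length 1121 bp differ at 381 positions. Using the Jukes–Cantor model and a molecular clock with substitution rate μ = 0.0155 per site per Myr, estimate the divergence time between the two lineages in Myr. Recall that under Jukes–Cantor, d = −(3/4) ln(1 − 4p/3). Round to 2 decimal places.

14.60

p = 381/1121 ≈ 0.339875.
d = −(3/4) ln(1 − 4p/3) = −0.75 ln(1 − 0.453167) = −0.75 ln(0.546833)
  = −0.75 × (-0.603612) = 0.452709 substitutions/site.
Under a molecular clock d = 2μt, so t = d/(2μ) = 0.452709 / (2 × 0.0155) = 14.60 Myr.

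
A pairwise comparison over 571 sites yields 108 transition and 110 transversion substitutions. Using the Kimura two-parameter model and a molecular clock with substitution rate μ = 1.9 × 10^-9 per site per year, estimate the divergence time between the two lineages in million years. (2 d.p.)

143.35

P = 108/571 ≈ 0.189142 and Q = 110/571 ≈ 0.192644.
Under the Kimura two-parameter model, d = −½ ln(1 − 2P − Q) − ¼ ln(1 − 2Q).
1 − 2P − Q = 0.429072, giving −½ ln(0.429072) = 0.423065.
1 − 2Q = 0.614712, giving −¼ ln(0.614712) = 0.121650.
d = 0.423065 + 0.121650 = 0.544715.
Under a molecular clock d = 2μt, so t = d/(2μ) = 0.544715 / (2 × 1.9 × 10^-9) = 143.35 million years.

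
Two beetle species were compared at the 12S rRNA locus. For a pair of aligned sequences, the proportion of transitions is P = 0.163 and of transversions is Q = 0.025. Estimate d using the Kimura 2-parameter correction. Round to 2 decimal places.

0.23

Under the Kimura two-parameter model, d = −½ ln(1 − 2P − Q) − ¼ ln(1 − 2Q).
1 − 2P − Q = 0.649, giving −½ ln(0.649) = 0.216161.
1 − 2Q = 0.95, giving −¼ ln(0.95) = 0.012823.
d = 0.216161 + 0.012823 = 0.228984.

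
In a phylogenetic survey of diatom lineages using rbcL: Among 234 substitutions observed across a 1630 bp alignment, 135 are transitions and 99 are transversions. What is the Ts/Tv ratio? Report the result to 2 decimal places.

R = 135/99 = 1.363636… ≈ 1.36 (to 2 d.p.).

1.36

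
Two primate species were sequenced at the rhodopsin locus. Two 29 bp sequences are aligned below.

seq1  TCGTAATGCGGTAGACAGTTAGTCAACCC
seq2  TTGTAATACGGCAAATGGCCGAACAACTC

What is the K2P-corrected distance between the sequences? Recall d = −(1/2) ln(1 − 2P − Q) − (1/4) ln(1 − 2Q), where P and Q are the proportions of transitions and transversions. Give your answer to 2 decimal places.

0.81

Of 29 sites, 11 differences are transitions and 1 are transversions, so P = 11/29 ≈ 0.37931 and Q = 1/29 ≈ 0.034483.
Under the Kimura two-parameter model, d = −½ ln(1 − 2P − Q) − ¼ ln(1 − 2Q).
1 − 2P − Q = 0.206897, giving −½ ln(0.206897) = 0.787767.
1 − 2Q = 0.931034, giving −¼ ln(0.931034) = 0.017865.
d = 0.787767 + 0.017865 = 0.805632.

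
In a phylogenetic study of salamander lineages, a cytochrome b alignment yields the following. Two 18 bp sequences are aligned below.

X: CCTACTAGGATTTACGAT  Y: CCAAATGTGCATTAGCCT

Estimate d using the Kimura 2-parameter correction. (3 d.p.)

Of 18 sites, 1 differences are transitions and 8 are transversions, so P = 1/18 ≈ 0.055556 and Q = 8/18 ≈ 0.444444.
Under the Kimura two-parameter model, d = −½ ln(1 − 2P − Q) − ¼ ln(1 − 2Q).
1 − 2P − Q = 0.444444, giving −½ ln(0.444444) = 0.405466.
1 − 2Q = 0.111112, giving −¼ ln(0.111112) = 0.549304.
d = 0.405466 + 0.549304 = 0.954770.

0.955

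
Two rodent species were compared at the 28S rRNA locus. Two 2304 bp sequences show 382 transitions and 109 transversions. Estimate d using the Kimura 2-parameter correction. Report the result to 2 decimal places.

0.26

P = 382/2304 ≈ 0.165799 and Q = 109/2304 ≈ 0.047309.
Under the Kimura two-parameter model, d = −½ ln(1 − 2P − Q) − ¼ ln(1 − 2Q).
1 − 2P − Q = 0.621093, giving −½ ln(0.621093) = 0.238137.
1 − 2Q = 0.905382, giving −¼ ln(0.905382) = 0.024850.
d = 0.238137 + 0.024850 = 0.262987.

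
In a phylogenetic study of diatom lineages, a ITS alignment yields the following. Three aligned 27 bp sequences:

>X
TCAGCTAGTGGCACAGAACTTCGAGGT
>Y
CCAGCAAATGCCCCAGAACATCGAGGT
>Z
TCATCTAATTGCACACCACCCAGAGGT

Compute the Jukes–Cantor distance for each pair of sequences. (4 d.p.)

X–Y: 6/27 sites differ → p ≈ 0.222222, d = −0.75 ln(1 − 0.296296) = 0.263548 ≈ 0.2635.
X–Z: 8/27 sites differ → p ≈ 0.296296, d = −0.75 ln(1 − 0.395061) = 0.376971 ≈ 0.3770.
Y–Z: 11/27 sites differ → p ≈ 0.407407, d = −0.75 ln(1 − 0.543209) = 0.587647 ≈ 0.5876.

d(X,Y) = 0.2635, d(X,Z) = 0.3770, d(Y,Z) = 0.5876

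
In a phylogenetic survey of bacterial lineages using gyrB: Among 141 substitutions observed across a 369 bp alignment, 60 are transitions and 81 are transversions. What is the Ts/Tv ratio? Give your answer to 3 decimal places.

0.741

R = 60/81 = 0.740740… ≈ 0.741 (to 3 d.p.).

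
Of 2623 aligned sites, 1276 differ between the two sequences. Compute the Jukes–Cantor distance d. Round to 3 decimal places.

p = 1276/2623 ≈ 0.486466.
d = −(3/4) ln(1 − 4p/3) = −0.75 ln(1 − 0.648621) = −0.75 ln(0.351379)
  = −0.75 × (-1.045890) = 0.784418 substitutions/site.

0.784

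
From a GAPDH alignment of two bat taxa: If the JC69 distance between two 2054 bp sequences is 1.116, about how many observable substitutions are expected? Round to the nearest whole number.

Invert JC69: p = (3/4)(1 − e^(−4d/3)) = 0.75 × (1 − e^(-1.488)) = 0.75 × (1 − 0.225824) = 0.580632.
Expected differing sites = pL ≈ 0.580632 × 2054 = 1192.618128 ≈ 1193.

1193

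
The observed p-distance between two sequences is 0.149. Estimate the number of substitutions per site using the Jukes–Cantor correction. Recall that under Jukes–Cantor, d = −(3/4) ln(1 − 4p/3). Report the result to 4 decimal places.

d = −(3/4) ln(1 − 4p/3) = −0.75 ln(1 − 0.198667) = −0.75 ln(0.801333)
  = −0.75 × (-0.221479) = 0.166109 substitutions/site.

0.1661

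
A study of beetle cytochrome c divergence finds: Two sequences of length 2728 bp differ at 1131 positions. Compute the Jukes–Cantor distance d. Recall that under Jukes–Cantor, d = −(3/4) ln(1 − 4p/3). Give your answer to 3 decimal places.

p = 1131/2728 ≈ 0.414589.
d = −(3/4) ln(1 − 4p/3) = −0.75 ln(1 − 0.552785) = −0.75 ln(0.447215)
  = −0.75 × (-0.804716) = 0.603537 substitutions/site.

0.604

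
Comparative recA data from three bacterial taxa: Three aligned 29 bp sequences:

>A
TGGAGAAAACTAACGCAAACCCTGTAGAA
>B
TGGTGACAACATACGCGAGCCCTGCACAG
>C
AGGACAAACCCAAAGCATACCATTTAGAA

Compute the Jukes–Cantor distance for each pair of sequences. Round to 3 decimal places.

A–B: 9/29 sites differ → p ≈ 0.310345, d = −0.75 ln(1 − 0.413793) = 0.400562 ≈ 0.401.
A–C: 8/29 sites differ → p ≈ 0.275862, d = −0.75 ln(1 − 0.367816) = 0.343931 ≈ 0.344.
B–C: 16/29 sites differ → p ≈ 0.551724, d = −0.75 ln(1 − 0.735632) = 0.997810 ≈ 0.998.

d(A,B) = 0.401, d(A,C) = 0.344, d(B,C) = 0.998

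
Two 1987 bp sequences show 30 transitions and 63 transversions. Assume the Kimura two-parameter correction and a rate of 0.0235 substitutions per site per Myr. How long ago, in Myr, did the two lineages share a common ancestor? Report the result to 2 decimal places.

P = 30/1987 ≈ 0.015098 and Q = 63/1987 ≈ 0.031706.
Under the Kimura two-parameter model, d = −½ ln(1 − 2P − Q) − ¼ ln(1 − 2Q).
1 − 2P − Q = 0.938098, giving −½ ln(0.938098) = 0.031950.
1 − 2Q = 0.936588, giving −¼ ln(0.936588) = 0.016378.
d = 0.031950 + 0.016378 = 0.048328.
Under a molecular clock d = 2μt, so t = d/(2μ) = 0.048328 / (2 × 0.0235) = 1.03 Myr.

1.03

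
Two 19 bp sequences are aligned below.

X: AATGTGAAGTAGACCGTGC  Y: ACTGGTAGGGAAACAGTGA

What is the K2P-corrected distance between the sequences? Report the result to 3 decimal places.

Of 19 sites, 2 differences are transitions and 6 are transversions, so P = 2/19 ≈ 0.105263 and Q = 6/19 ≈ 0.315789.
Under the Kimura two-parameter model, d = −½ ln(1 − 2P − Q) − ¼ ln(1 − 2Q).
1 − 2P − Q = 0.473685, giving −½ ln(0.473685) = 0.373606.
1 − 2Q = 0.368422, giving −¼ ln(0.368422) = 0.249632.
d = 0.373606 + 0.249632 = 0.623238.

0.623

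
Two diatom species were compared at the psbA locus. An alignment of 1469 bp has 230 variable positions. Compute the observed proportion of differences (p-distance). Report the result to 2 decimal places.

p = 230/1469 = 0.156569… ≈ 0.16 (to 2 d.p.).

0.16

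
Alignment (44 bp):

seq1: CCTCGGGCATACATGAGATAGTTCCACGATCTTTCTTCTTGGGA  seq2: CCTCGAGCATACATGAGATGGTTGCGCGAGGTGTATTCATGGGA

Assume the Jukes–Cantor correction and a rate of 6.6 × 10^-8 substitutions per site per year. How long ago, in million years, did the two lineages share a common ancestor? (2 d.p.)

1.81

The sequences differ at 9 of 44 sites (6, 20, 24, 26, 30, 31, 33, 35, 39), so p = 9/44 ≈ 0.204545.
d = −(3/4) ln(1 − 4p/3) = −0.75 ln(1 − 0.272727) = −0.75 ln(0.727273)
  = −0.75 × (-0.318453) = 0.238840 substitutions/site.
Under a molecular clock d = 2μt, so t = d/(2μ) = 0.238840 / (2 × 6.6 × 10^-8) = 1.81 million years.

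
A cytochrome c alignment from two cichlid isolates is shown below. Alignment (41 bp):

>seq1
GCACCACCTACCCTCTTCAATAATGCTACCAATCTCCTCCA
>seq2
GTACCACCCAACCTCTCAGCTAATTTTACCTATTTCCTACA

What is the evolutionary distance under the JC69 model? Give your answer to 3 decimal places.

The sequences differ at 12 of 41 sites, so p = 12/41 ≈ 0.292683.
d = −(3/4) ln(1 − 4p/3) = −0.75 ln(1 − 0.390244) = −0.75 ln(0.609756)
  = −0.75 × (-0.494696) = 0.371022 substitutions/site.

0.371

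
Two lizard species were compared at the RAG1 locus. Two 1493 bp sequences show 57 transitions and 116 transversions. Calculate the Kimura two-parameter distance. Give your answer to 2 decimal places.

P = 57/1493 ≈ 0.038178 and Q = 116/1493 ≈ 0.077696.
Under the Kimura two-parameter model, d = −½ ln(1 − 2P − Q) − ¼ ln(1 − 2Q).
1 − 2P − Q = 0.845948, giving −½ ln(0.845948) = 0.083649.
1 − 2Q = 0.844608, giving −¼ ln(0.844608) = 0.042221.
d = 0.083649 + 0.042221 = 0.125870.

0.13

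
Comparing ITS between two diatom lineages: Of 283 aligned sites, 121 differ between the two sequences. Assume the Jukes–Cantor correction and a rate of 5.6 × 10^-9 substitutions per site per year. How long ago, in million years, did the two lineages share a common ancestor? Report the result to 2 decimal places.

p = 121/283 ≈ 0.427562.
d = −(3/4) ln(1 − 4p/3) = −0.75 ln(1 − 0.570083) = −0.75 ln(0.429917)
  = −0.75 × (-0.844163) = 0.633122 substitutions/site.
Under a molecular clock d = 2μt, so t = d/(2μ) = 0.633122 / (2 × 5.6 × 10^-9) = 56.53 million years.

56.53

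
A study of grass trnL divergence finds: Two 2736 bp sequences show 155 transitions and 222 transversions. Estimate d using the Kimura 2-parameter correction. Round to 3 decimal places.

0.152

P = 155/2736 ≈ 0.056652 and Q = 222/2736 ≈ 0.08114.
Under the Kimura two-parameter model, d = −½ ln(1 − 2P − Q) − ¼ ln(1 − 2Q).
1 − 2P − Q = 0.805556, giving −½ ln(0.805556) = 0.108111.
1 − 2Q = 0.83772, giving −¼ ln(0.83772) = 0.044268.
d = 0.108111 + 0.044268 = 0.152379.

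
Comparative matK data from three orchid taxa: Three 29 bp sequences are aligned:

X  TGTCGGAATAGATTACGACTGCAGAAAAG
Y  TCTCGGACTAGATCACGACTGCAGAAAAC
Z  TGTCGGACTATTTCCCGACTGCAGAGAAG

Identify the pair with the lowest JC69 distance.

X–Y: 4/29 differ, p = 0.138, d = 0.152.
X–Z: 6/29 differ, p = 0.207, d = 0.242.
Y–Z: 6/29 differ, p = 0.207, d = 0.242.
The smallest distance is between X and Y.

X and Y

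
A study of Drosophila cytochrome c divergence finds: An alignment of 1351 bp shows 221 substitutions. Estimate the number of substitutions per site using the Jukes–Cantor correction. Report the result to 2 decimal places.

0.18

p = 221/1351 ≈ 0.163583.
d = −(3/4) ln(1 − 4p/3) = −0.75 ln(1 − 0.218111) = −0.75 ln(0.781889)
  = −0.75 × (-0.246042) = 0.184532 substitutions/site.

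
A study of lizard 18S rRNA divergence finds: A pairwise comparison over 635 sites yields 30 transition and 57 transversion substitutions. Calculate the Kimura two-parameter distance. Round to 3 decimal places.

P = 30/635 ≈ 0.047244 and Q = 57/635 ≈ 0.089764.
Under the Kimura two-parameter model, d = −½ ln(1 − 2P − Q) − ¼ ln(1 − 2Q).
1 − 2P − Q = 0.815748, giving −½ ln(0.815748) = 0.101825.
1 − 2Q = 0.820472, giving −¼ ln(0.820472) = 0.049469.
d = 0.101825 + 0.049469 = 0.151294.

0.151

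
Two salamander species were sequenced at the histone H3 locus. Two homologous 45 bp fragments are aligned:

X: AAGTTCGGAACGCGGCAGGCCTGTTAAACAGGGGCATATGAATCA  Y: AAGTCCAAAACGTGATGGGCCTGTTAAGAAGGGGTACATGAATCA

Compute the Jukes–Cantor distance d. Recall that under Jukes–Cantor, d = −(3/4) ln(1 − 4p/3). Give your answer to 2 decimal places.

The sequences differ at 11 of 45 sites, so p = 11/45 ≈ 0.244444.
d = −(3/4) ln(1 − 4p/3) = −0.75 ln(1 − 0.325925) = −0.75 ln(0.674075)
  = −0.75 × (-0.394414) = 0.295811 substitutions/site.

0.30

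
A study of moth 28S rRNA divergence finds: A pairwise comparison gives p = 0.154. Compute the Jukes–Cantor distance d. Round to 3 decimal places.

0.172

d = −(3/4) ln(1 − 4p/3) = −0.75 ln(1 − 0.205333) = −0.75 ln(0.794667)
  = −0.75 × (-0.229832) = 0.172374 substitutions/site.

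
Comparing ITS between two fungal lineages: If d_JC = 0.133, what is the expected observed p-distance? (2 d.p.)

0.12

p = (3/4)(1 − e^(−4d/3)) = 0.75 × (1 − e^(-0.177333)) = 0.75 × (1 − 0.837501) = 0.121874.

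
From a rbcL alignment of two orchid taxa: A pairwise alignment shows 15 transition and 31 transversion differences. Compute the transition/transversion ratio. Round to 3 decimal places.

R = 15/31 = 0.483870… ≈ 0.484 (to 3 d.p.).

0.484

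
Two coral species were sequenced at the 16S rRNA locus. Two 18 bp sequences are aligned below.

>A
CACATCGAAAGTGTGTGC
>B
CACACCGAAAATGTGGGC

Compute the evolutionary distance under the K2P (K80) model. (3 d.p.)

0.192

Of 18 sites, 2 differences are transitions and 1 are transversions, so P = 2/18 ≈ 0.111111 and Q = 1/18 ≈ 0.055556.
Under the Kimura two-parameter model, d = −½ ln(1 − 2P − Q) − ¼ ln(1 − 2Q).
1 − 2P − Q = 0.722222, giving −½ ln(0.722222) = 0.162711.
1 − 2Q = 0.888888, giving −¼ ln(0.888888) = 0.029446.
d = 0.162711 + 0.029446 = 0.192157.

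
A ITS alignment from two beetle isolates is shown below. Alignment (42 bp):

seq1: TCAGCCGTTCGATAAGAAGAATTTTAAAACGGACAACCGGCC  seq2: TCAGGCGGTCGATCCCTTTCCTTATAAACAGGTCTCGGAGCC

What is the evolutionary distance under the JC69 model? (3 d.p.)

0.693

The sequences differ at 19 of 42 sites, so p = 19/42 ≈ 0.452381.
d = −(3/4) ln(1 − 4p/3) = −0.75 ln(1 − 0.603175) = −0.75 ln(0.396825)
  = −0.75 × (-0.924260) = 0.693195 substitutions/site.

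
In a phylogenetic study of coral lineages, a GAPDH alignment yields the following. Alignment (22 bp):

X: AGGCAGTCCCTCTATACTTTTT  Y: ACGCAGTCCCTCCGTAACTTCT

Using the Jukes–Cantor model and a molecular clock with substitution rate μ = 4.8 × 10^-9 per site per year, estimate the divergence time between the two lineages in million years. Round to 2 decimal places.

35.31

The sequences differ at 6 of 22 sites (2, 13, 14, 17, 18, 21), so p = 6/22 ≈ 0.272727.
d = −(3/4) ln(1 − 4p/3) = −0.75 ln(1 − 0.363636) = −0.75 ln(0.636364)
  = −0.75 × (-0.451985) = 0.338989 substitutions/site.
Under a molecular clock d = 2μt, so t = d/(2μ) = 0.338989 / (2 × 4.8 × 10^-9) = 35.31 million years.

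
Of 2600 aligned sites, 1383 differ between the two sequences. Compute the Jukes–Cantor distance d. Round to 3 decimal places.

p = 1383/2600 ≈ 0.531923.
d = −(3/4) ln(1 − 4p/3) = −0.75 ln(1 − 0.709231) = −0.75 ln(0.290769)
  = −0.75 × (-1.235226) = 0.926420 substitutions/site.

0.926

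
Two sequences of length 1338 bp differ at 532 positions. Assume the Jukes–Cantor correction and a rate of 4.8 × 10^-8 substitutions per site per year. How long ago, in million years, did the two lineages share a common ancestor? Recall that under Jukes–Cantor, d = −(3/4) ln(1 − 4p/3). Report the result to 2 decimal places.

p = 532/1338 ≈ 0.397608.
d = −(3/4) ln(1 − 4p/3) = −0.75 ln(1 − 0.530144) = −0.75 ln(0.469856)
  = −0.75 × (-0.755329) = 0.566497 substitutions/site.
Under a molecular clock d = 2μt, so t = d/(2μ) = 0.566497 / (2 × 4.8 × 10^-8) = 5.90 million years.

5.90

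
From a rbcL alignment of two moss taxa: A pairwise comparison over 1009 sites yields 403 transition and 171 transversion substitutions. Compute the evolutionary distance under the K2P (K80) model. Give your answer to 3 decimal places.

1.829

P = 403/1009 ≈ 0.399405 and Q = 171/1009 ≈ 0.169475.
Under the Kimura two-parameter model, d = −½ ln(1 − 2P − Q) − ¼ ln(1 − 2Q).
1 − 2P − Q = 0.031715, giving −½ ln(0.031715) = 1.725483.
1 − 2Q = 0.66105, giving −¼ ln(0.66105) = 0.103481.
d = 1.725483 + 0.103481 = 1.828964.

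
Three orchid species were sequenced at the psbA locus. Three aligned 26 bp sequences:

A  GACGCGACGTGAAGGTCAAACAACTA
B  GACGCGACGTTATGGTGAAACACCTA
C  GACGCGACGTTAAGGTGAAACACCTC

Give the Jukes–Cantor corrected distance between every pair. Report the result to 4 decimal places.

A–B: 4/26 sites differ → p ≈ 0.153846, d = −0.75 ln(1 − 0.205128) = 0.172181 ≈ 0.1722.
A–C: 4/26 sites differ → p ≈ 0.153846, d = −0.75 ln(1 − 0.205128) = 0.172181 ≈ 0.1722.
B–C: 2/26 sites differ → p ≈ 0.076923, d = −0.75 ln(1 − 0.102564) = 0.081160 ≈ 0.0812.

d(A,B) = 0.1722, d(A,C) = 0.1722, d(B,C) = 0.0812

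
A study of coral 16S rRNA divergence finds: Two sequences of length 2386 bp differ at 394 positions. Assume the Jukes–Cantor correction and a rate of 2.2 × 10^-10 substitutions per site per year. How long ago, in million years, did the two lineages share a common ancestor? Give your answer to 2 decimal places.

423.89

p = 394/2386 ≈ 0.16513.
d = −(3/4) ln(1 − 4p/3) = −0.75 ln(1 − 0.220173) = −0.75 ln(0.779827)
  = −0.75 × (-0.248683) = 0.186512 substitutions/site.
Under a molecular clock d = 2μt, so t = d/(2μ) = 0.186512 / (2 × 2.2 × 10^-10) = 423.89 million years.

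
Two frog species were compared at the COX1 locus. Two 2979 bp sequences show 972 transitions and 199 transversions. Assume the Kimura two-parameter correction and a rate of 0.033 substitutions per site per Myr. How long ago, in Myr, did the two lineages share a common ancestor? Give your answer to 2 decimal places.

P = 972/2979 ≈ 0.326284 and Q = 199/2979 ≈ 0.066801.
Under the Kimura two-parameter model, d = −½ ln(1 − 2P − Q) − ¼ ln(1 − 2Q).
1 − 2P − Q = 0.280631, giving −½ ln(0.280631) = 0.635357.
1 − 2Q = 0.866398, giving −¼ ln(0.866398) = 0.035853.
d = 0.635357 + 0.035853 = 0.671210.
Under a molecular clock d = 2μt, so t = d/(2μ) = 0.671210 / (2 × 0.033) = 10.17 Myr.

10.17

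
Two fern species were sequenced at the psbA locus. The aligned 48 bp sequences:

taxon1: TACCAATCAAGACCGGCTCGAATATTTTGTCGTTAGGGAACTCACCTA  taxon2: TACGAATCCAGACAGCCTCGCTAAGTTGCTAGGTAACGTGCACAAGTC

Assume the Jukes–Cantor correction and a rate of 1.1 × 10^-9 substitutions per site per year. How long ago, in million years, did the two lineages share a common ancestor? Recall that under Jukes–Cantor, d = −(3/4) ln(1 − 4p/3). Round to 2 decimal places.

276.45

The sequences differ at 20 of 48 sites, so p = 20/48 ≈ 0.416667.
d = −(3/4) ln(1 − 4p/3) = −0.75 ln(1 − 0.555556) = −0.75 ln(0.444444)
  = −0.75 × (-0.810931) = 0.608198 substitutions/site.
Under a molecular clock d = 2μt, so t = d/(2μ) = 0.608198 / (2 × 1.1 × 10^-9) = 276.45 million years.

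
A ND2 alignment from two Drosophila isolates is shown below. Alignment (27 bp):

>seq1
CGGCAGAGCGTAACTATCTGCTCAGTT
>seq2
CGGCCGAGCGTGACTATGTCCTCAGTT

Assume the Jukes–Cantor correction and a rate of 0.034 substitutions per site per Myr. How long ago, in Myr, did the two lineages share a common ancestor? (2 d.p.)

The sequences differ at 4 of 27 sites (5, 12, 18, 20), so p = 4/27 ≈ 0.148148.
d = −(3/4) ln(1 − 4p/3) = −0.75 ln(1 − 0.197531) = −0.75 ln(0.802469)
  = −0.75 × (-0.220062) = 0.165047 substitutions/site.
Under a molecular clock d = 2μt, so t = d/(2μ) = 0.165047 / (2 × 0.034) = 2.43 Myr.

2.43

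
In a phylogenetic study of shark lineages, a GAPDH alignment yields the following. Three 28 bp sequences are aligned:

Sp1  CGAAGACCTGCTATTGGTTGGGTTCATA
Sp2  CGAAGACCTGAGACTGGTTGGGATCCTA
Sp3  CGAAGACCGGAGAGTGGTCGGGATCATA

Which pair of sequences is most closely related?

Sp1–Sp2: 5/28 differ, p = 0.179, d = 0.204.
Sp1–Sp3: 6/28 differ, p = 0.214, d = 0.252.
Sp2–Sp3: 4/28 differ, p = 0.143, d = 0.158.
The smallest distance is between Sp2 and Sp3.

Sp2 and Sp3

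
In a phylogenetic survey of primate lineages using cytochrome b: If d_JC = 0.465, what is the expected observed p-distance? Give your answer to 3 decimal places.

0.347

p = (3/4)(1 − e^(−4d/3)) = 0.75 × (1 − e^(-0.62)) = 0.75 × (1 − 0.537944) = 0.346542.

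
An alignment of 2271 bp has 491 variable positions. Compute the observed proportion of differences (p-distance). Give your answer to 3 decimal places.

0.216

p = 491/2271 = 0.216204… ≈ 0.216 (to 3 d.p.).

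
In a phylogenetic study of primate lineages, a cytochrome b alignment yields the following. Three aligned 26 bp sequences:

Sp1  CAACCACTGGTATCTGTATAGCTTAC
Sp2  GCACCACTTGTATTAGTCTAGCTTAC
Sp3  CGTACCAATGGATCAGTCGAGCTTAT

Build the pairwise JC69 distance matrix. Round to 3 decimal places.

d(Sp1,Sp2) = 0.276, d(Sp1,Sp3) = 0.717, d(Sp2,Sp3) = 0.623

Sp1–Sp2: 6/26 sites differ → p ≈ 0.230769, d = −0.75 ln(1 − 0.307692) = 0.275793 ≈ 0.276.
Sp1–Sp3: 12/26 sites differ → p ≈ 0.461538, d = −0.75 ln(1 − 0.615384) = 0.716632 ≈ 0.717.
Sp2–Sp3: 11/26 sites differ → p ≈ 0.423077, d = −0.75 ln(1 − 0.564103) = 0.622762 ≈ 0.623.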